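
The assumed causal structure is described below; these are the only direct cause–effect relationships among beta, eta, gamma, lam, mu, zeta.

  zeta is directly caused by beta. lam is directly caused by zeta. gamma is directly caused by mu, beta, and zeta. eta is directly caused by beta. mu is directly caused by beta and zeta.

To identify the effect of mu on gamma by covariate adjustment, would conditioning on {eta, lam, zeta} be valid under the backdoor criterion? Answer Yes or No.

Backdoor paths from mu to gamma (paths whose first edge points into mu):
  P1: mu <- beta -> zeta -> gamma
  P2: mu <- beta -> gamma
  P3: mu <- zeta <- beta -> gamma
  P4: mu <- zeta -> gamma
Condition 1 (no descendant of mu in the set): holds — descendants of mu are {gamma}; none are in {eta, lam, zeta}.
Condition 2 (every backdoor path blocked by {eta, lam, zeta}):
  P1: blocked at chain node zeta ∈ conditioning set.
  P2: open — no interior node is in the conditioning set.
  P3: blocked at chain node zeta ∈ conditioning set.
  P4: blocked at fork node zeta ∈ conditioning set.
{eta, lam, zeta} does not satisfy the backdoor criterion.

No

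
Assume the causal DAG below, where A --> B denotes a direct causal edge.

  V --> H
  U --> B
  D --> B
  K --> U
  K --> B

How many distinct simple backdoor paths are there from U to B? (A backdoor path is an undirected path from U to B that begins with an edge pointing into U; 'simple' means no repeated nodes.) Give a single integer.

1

A backdoor path from U to B is any simple undirected path whose first edge points into U (i.e. leaves U via a parent).
Parents of U: {K}.
Enumerating:
  P1: U <- K -> B
That exhausts the simple backdoor paths. Count: 1.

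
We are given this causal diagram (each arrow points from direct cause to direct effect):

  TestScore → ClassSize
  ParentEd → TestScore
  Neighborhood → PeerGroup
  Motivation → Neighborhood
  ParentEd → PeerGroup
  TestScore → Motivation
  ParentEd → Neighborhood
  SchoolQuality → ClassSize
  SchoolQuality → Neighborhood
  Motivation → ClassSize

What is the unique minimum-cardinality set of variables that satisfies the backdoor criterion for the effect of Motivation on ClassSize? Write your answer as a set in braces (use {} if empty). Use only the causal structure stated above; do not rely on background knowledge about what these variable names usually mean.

Variables eligible for adjustment (non-descendants of Motivation, excluding Motivation and ClassSize): {ParentEd, SchoolQuality, TestScore}.
Backdoor paths from Motivation to ClassSize:
  P1: Motivation <- TestScore <- ParentEd -> Neighborhood <- SchoolQuality -> ClassSize
  P2: Motivation <- TestScore <- ParentEd -> PeerGroup <- Neighborhood <- SchoolQuality -> ClassSize
  P3: Motivation <- TestScore -> ClassSize
The empty set is not sufficient: P3 (Motivation <- TestScore -> ClassSize) has no collider blocking it and no conditioned non-collider, so it is open.
Try {TestScore}:
  P1: blocked at chain node TestScore ∈ conditioning set.
  P2: blocked at chain node TestScore ∈ conditioning set.
  P3: blocked at fork node TestScore ∈ conditioning set.
{TestScore} contains no descendant of Motivation and blocks every backdoor path.
No other singleton works — e.g. {ParentEd} leaves P3 open — so {TestScore} is the unique smallest valid adjustment set.

{TestScore}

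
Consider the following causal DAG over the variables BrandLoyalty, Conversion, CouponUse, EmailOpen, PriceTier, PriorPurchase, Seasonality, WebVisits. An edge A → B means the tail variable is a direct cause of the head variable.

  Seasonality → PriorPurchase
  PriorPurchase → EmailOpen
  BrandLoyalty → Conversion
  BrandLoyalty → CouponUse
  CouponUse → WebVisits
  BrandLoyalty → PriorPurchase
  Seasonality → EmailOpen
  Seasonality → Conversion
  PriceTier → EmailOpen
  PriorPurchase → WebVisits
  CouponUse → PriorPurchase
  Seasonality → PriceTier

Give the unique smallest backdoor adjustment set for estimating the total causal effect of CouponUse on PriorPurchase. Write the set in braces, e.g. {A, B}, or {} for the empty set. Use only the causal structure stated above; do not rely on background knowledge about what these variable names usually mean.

Variables eligible for adjustment (non-descendants of CouponUse, excluding CouponUse and PriorPurchase): {BrandLoyalty, Conversion, PriceTier, Seasonality}.
Backdoor paths from CouponUse to PriorPurchase:
  P1: CouponUse <- BrandLoyalty -> PriorPurchase
  P2: CouponUse <- BrandLoyalty -> Conversion <- Seasonality -> PriceTier -> EmailOpen <- PriorPurchase
  P3: CouponUse <- BrandLoyalty -> Conversion <- Seasonality -> PriorPurchase
  P4: CouponUse <- BrandLoyalty -> Conversion <- Seasonality -> EmailOpen <- PriorPurchase
The empty set is not sufficient: P1 (CouponUse <- BrandLoyalty -> PriorPurchase) has no collider blocking it and no conditioned non-collider, so it is open.
Try {BrandLoyalty}:
  P1: blocked at fork node BrandLoyalty ∈ conditioning set.
  P2: blocked at fork node BrandLoyalty ∈ conditioning set.
  P3: blocked at fork node BrandLoyalty ∈ conditioning set.
  P4: blocked at fork node BrandLoyalty ∈ conditioning set.
{BrandLoyalty} contains no descendant of CouponUse and blocks every backdoor path.
No other singleton works — e.g. {Seasonality} leaves P1 open — so {BrandLoyalty} is the unique smallest valid adjustment set.

{BrandLoyalty}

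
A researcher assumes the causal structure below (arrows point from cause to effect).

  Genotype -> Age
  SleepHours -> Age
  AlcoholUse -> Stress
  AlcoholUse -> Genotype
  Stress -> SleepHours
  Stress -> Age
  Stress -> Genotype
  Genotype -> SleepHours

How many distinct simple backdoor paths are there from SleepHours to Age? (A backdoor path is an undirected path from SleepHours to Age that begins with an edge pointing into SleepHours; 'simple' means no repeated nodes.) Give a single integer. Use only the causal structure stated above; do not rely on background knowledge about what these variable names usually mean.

A backdoor path from SleepHours to Age is any simple undirected path whose first edge points into SleepHours (i.e. leaves SleepHours via a parent).
Parents of SleepHours: {Genotype, Stress}.
Enumerating:
  P1: SleepHours <- Stress <- AlcoholUse -> Genotype -> Age
  P2: SleepHours <- Stress -> Genotype -> Age
  P3: SleepHours <- Stress -> Age
  P4: SleepHours <- Genotype <- AlcoholUse -> Stress -> Age
  P5: SleepHours <- Genotype <- Stress -> Age
  P6: SleepHours <- Genotype -> Age
That exhausts the simple backdoor paths. Count: 6.

6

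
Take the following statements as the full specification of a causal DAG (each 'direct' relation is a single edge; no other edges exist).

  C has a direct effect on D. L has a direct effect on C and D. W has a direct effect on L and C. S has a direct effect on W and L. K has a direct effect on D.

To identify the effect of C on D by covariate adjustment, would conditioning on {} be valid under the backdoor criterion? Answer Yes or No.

No

Backdoor paths from C to D (paths whose first edge points into C):
  P1: C <- W <- S -> L -> D
  P2: C <- W -> L -> D
  P3: C <- L -> D
Condition 1 (no descendant of C in the set): holds — descendants of C are {D}; none are in {}.
Condition 2 (every backdoor path blocked by {}):
  P1: open — no interior node is in the conditioning set.
  P2: open — no interior node is in the conditioning set.
  P3: open — no interior node is in the conditioning set.
{} does not satisfy the backdoor criterion.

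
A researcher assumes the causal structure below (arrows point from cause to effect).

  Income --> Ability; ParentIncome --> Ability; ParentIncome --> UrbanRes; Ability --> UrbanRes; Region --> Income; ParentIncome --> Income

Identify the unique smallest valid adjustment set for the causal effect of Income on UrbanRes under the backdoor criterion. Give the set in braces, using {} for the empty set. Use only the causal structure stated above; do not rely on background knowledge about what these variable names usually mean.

{ParentIncome}

Variables eligible for adjustment (non-descendants of Income, excluding Income and UrbanRes): {ParentIncome, Region}.
Backdoor paths from Income to UrbanRes:
  P1: Income <- ParentIncome -> Ability -> UrbanRes
  P2: Income <- ParentIncome -> UrbanRes
The empty set is not sufficient: P1 (Income <- ParentIncome -> Ability -> UrbanRes) has no collider blocking it and no conditioned non-collider, so it is open.
Try {ParentIncome}:
  P1: blocked at fork node ParentIncome ∈ conditioning set.
  P2: blocked at fork node ParentIncome ∈ conditioning set.
{ParentIncome} contains no descendant of Income and blocks every backdoor path.
No other singleton works — e.g. {Region} leaves P1 open — so {ParentIncome} is the unique smallest valid adjustment set.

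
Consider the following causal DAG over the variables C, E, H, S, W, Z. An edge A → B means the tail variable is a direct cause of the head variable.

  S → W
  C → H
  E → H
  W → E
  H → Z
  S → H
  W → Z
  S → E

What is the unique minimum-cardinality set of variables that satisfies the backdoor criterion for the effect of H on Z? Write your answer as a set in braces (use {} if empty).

Variables eligible for adjustment (non-descendants of H, excluding H and Z): {C, E, S, W}.
Backdoor paths from H to Z:
  P1: H <- S -> W -> Z
  P2: H <- S -> E <- W -> Z
  P3: H <- E <- S -> W -> Z
  P4: H <- E <- W -> Z
The empty set is not sufficient: P1 (H <- S -> W -> Z) has no collider blocking it and no conditioned non-collider, so it is open.
Try {W}:
  P1: blocked at chain node W ∈ conditioning set.
  P2: blocked at collider E (neither it nor any descendant is in the conditioning set).
  P3: blocked at chain node W ∈ conditioning set.
  P4: blocked at fork node W ∈ conditioning set.
{W} contains no descendant of H and blocks every backdoor path.
No other singleton works — e.g. {S} leaves P4 open — so {W} is the unique smallest valid adjustment set.

{W}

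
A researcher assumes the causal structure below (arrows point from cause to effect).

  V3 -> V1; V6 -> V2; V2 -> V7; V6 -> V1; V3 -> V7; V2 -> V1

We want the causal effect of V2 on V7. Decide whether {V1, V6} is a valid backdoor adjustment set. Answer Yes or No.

Backdoor paths from V2 to V7 (paths whose first edge points into V2):
  P1: V2 <- V6 -> V1 <- V3 -> V7
Condition 1 (no descendant of V2 in the set): FAILS — V1 is a descendant of V2.
Condition 2 (every backdoor path blocked by {V1, V6}):
  P1: blocked at fork node V6 ∈ conditioning set.
{V1, V6} does not satisfy the backdoor criterion.

No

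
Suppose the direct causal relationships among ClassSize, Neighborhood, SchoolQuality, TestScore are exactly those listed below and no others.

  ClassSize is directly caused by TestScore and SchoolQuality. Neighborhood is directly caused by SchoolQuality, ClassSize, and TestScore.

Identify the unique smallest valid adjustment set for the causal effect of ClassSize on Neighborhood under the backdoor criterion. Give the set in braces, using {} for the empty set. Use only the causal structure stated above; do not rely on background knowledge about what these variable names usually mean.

{SchoolQuality, TestScore}

Variables eligible for adjustment (non-descendants of ClassSize, excluding ClassSize and Neighborhood): {SchoolQuality, TestScore}.
Backdoor paths from ClassSize to Neighborhood:
  P1: ClassSize <- SchoolQuality -> Neighborhood
  P2: ClassSize <- TestScore -> Neighborhood
The empty set is not sufficient: P1 (ClassSize <- SchoolQuality -> Neighborhood) has no collider blocking it and no conditioned non-collider, so it is open.
Try {SchoolQuality, TestScore}:
  P1: blocked at fork node SchoolQuality ∈ conditioning set.
  P2: blocked at fork node TestScore ∈ conditioning set.
{SchoolQuality, TestScore} contains no descendant of ClassSize and blocks every backdoor path.
Every element of {SchoolQuality, TestScore} is needed (dropping SchoolQuality leaves P1 open; dropping TestScore leaves P2 open), so no proper subset is valid.
Among all size-2 subsets of the eligible variables, only {SchoolQuality, TestScore} blocks every backdoor path, so it is the unique smallest valid adjustment set.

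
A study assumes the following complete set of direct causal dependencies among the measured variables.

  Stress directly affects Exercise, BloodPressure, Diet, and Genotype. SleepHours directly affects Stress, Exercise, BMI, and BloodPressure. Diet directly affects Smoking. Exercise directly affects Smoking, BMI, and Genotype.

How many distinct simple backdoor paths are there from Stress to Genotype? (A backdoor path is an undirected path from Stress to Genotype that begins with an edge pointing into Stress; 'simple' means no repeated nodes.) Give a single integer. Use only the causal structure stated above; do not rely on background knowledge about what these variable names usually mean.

A backdoor path from Stress to Genotype is any simple undirected path whose first edge points into Stress (i.e. leaves Stress via a parent).
Parents of Stress: {SleepHours}.
Enumerating:
  P1: Stress <- SleepHours -> Exercise -> Genotype
  P2: Stress <- SleepHours -> BMI <- Exercise -> Genotype
That exhausts the simple backdoor paths. Count: 2.

2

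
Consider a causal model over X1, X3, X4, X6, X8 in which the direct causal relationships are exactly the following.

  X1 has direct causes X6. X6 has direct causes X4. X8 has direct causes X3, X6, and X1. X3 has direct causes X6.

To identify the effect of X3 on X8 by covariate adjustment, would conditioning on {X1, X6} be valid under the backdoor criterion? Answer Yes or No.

Backdoor paths from X3 to X8 (paths whose first edge points into X3):
  P1: X3 <- X6 -> X1 -> X8
  P2: X3 <- X6 -> X8
Condition 1 (no descendant of X3 in the set): holds — descendants of X3 are {X8}; none are in {X1, X6}.
Condition 2 (every backdoor path blocked by {X1, X6}):
  P1: blocked at fork node X6 ∈ conditioning set.
  P2: blocked at fork node X6 ∈ conditioning set.
{X1, X6} satisfies the backdoor criterion.

Yes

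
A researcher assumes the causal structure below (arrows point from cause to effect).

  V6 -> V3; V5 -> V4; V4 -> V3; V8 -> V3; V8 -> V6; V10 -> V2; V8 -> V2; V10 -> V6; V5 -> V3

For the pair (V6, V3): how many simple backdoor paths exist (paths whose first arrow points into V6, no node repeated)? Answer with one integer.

A backdoor path from V6 to V3 is any simple undirected path whose first edge points into V6 (i.e. leaves V6 via a parent).
Parents of V6: {V10, V8}.
Enumerating:
  P1: V6 <- V10 -> V2 <- V8 -> V3
  P2: V6 <- V8 -> V3
That exhausts the simple backdoor paths. Count: 2.

2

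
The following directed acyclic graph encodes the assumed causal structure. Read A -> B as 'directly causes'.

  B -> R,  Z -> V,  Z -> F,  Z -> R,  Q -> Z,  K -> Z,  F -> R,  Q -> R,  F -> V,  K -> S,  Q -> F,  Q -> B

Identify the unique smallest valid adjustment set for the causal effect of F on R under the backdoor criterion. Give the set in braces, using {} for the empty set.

{Q, Z}

Variables eligible for adjustment (non-descendants of F, excluding F and R): {B, K, Q, S, Z}.
Backdoor paths from F to R:
  P1: F <- Q -> Z -> R
  P2: F <- Q -> B -> R
  P3: F <- Q -> R
  P4: F <- Z <- Q -> B -> R
  P5: F <- Z <- Q -> R
  P6: F <- Z -> R
The empty set is not sufficient: P1 (F <- Q -> Z -> R) has no collider blocking it and no conditioned non-collider, so it is open.
Try {Q, Z}:
  P1: blocked at fork node Q ∈ conditioning set.
  P2: blocked at fork node Q ∈ conditioning set.
  P3: blocked at fork node Q ∈ conditioning set.
  P4: blocked at chain node Z ∈ conditioning set.
  P5: blocked at chain node Z ∈ conditioning set.
  P6: blocked at fork node Z ∈ conditioning set.
{Q, Z} contains no descendant of F and blocks every backdoor path.
Every element of {Q, Z} is needed (dropping Q leaves P2 open; dropping Z leaves P6 open), so no proper subset is valid.
Among all size-2 subsets of the eligible variables, only {Q, Z} blocks every backdoor path, so it is the unique smallest valid adjustment set.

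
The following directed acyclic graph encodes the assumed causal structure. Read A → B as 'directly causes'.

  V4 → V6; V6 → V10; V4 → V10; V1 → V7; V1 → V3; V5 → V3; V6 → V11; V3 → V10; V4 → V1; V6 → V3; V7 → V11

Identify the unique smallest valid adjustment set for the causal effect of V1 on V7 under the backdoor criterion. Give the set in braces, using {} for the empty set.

Variables eligible for adjustment (non-descendants of V1, excluding V1 and V7): {V4, V5, V6}.
Backdoor paths from V1 to V7:
  P1: V1 <- V4 -> V6 -> V11 <- V7
  P2: V1 <- V4 -> V10 <- V6 -> V11 <- V7
  P3: V1 <- V4 -> V10 <- V3 <- V6 -> V11 <- V7
Each backdoor path contains an unconditioned collider, so every path is already blocked with the empty conditioning set:
  P1: blocked at collider V11 (neither it nor any descendant is in the conditioning set).
  P2: blocked at collider V10 (neither it nor any descendant is in the conditioning set).
  P3: blocked at collider V10 (neither it nor any descendant is in the conditioning set).
The empty set is therefore the unique smallest valid set.

{}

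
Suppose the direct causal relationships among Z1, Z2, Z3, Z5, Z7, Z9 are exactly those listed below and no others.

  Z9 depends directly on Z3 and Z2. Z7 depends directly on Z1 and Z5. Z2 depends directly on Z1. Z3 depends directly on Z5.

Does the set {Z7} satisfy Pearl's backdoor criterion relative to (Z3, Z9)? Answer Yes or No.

Backdoor paths from Z3 to Z9 (paths whose first edge points into Z3):
  P1: Z3 <- Z5 -> Z7 <- Z1 -> Z2 -> Z9
Condition 1 (no descendant of Z3 in the set): holds — descendants of Z3 are {Z9}; none are in {Z7}.
Condition 2 (every backdoor path blocked by {Z7}):
  P1: open — collider(s) Z7 are conditioned on (or have a conditioned descendant) and no non-collider on the path is in the set.
{Z7} does not satisfy the backdoor criterion.

No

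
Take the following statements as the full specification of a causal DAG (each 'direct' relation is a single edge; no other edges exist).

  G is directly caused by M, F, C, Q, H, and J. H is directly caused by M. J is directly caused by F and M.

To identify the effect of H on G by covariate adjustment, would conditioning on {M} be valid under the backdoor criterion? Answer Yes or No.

Backdoor paths from H to G (paths whose first edge points into H):
  P1: H <- M -> J <- F -> G
  P2: H <- M -> J -> G
  P3: H <- M -> G
Condition 1 (no descendant of H in the set): holds — descendants of H are {G}; none are in {M}.
Condition 2 (every backdoor path blocked by {M}):
  P1: blocked at fork node M ∈ conditioning set.
  P2: blocked at fork node M ∈ conditioning set.
  P3: blocked at fork node M ∈ conditioning set.
{M} satisfies the backdoor criterion.

Yes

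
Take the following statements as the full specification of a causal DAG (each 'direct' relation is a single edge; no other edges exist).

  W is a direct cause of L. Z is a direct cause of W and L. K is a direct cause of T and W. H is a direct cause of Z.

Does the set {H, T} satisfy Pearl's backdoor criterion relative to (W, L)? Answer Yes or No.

Backdoor paths from W to L (paths whose first edge points into W):
  P1: W <- Z -> L
Condition 1 (no descendant of W in the set): holds — descendants of W are {L}; none are in {H, T}.
Condition 2 (every backdoor path blocked by {H, T}):
  P1: open — no interior node is in the conditioning set.
{H, T} does not satisfy the backdoor criterion.

No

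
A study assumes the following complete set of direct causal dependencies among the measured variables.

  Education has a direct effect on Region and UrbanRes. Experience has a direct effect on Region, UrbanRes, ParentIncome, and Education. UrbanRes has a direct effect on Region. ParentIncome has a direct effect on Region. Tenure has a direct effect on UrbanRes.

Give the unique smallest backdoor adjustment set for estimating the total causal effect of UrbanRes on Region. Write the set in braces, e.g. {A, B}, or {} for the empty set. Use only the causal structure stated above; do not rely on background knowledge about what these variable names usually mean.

Variables eligible for adjustment (non-descendants of UrbanRes, excluding UrbanRes and Region): {Education, Experience, ParentIncome, Tenure}.
Backdoor paths from UrbanRes to Region:
  P1: UrbanRes <- Experience -> ParentIncome -> Region
  P2: UrbanRes <- Experience -> Education -> Region
  P3: UrbanRes <- Experience -> Region
  P4: UrbanRes <- Education <- Experience -> ParentIncome -> Region
  P5: UrbanRes <- Education <- Experience -> Region
  P6: UrbanRes <- Education -> Region
The empty set is not sufficient: P1 (UrbanRes <- Experience -> ParentIncome -> Region) has no collider blocking it and no conditioned non-collider, so it is open.
Try {Education, Experience}:
  P1: blocked at fork node Experience ∈ conditioning set.
  P2: blocked at fork node Experience ∈ conditioning set.
  P3: blocked at fork node Experience ∈ conditioning set.
  P4: blocked at chain node Education ∈ conditioning set.
  P5: blocked at chain node Education ∈ conditioning set.
  P6: blocked at fork node Education ∈ conditioning set.
{Education, Experience} contains no descendant of UrbanRes and blocks every backdoor path.
Every element of {Education, Experience} is needed (dropping Education leaves P6 open; dropping Experience leaves P1 open), so no proper subset is valid.
Among all size-2 subsets of the eligible variables, only {Education, Experience} blocks every backdoor path, so it is the unique smallest valid adjustment set.

{Education, Experience}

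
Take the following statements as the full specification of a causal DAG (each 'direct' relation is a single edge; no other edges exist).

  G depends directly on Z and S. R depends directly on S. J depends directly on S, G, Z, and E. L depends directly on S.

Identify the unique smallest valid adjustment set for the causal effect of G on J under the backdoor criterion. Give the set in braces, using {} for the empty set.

Variables eligible for adjustment (non-descendants of G, excluding G and J): {E, L, R, S, Z}.
Backdoor paths from G to J:
  P1: G <- S -> J
  P2: G <- Z -> J
The empty set is not sufficient: P1 (G <- S -> J) has no collider blocking it and no conditioned non-collider, so it is open.
Try {S, Z}:
  P1: blocked at fork node S ∈ conditioning set.
  P2: blocked at fork node Z ∈ conditioning set.
{S, Z} contains no descendant of G and blocks every backdoor path.
Every element of {S, Z} is needed (dropping S leaves P1 open; dropping Z leaves P2 open), so no proper subset is valid.
Among all size-2 subsets of the eligible variables, only {S, Z} blocks every backdoor path, so it is the unique smallest valid adjustment set.

{S, Z}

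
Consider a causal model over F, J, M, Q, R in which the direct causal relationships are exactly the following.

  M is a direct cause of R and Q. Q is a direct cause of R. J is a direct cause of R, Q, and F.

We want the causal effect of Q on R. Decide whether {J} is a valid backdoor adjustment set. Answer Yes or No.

No

Backdoor paths from Q to R (paths whose first edge points into Q):
  P1: Q <- M -> R
  P2: Q <- J -> R
Condition 1 (no descendant of Q in the set): holds — descendants of Q are {R}; none are in {J}.
Condition 2 (every backdoor path blocked by {J}):
  P1: open — no interior node is in the conditioning set.
  P2: blocked at fork node J ∈ conditioning set.
{J} does not satisfy the backdoor criterion.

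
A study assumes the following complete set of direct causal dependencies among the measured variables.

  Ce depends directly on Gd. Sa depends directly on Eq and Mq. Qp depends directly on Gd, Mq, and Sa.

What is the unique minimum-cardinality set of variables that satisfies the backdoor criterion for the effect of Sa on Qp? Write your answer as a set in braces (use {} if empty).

Variables eligible for adjustment (non-descendants of Sa, excluding Sa and Qp): {Ce, Eq, Gd, Mq}.
Backdoor paths from Sa to Qp:
  P1: Sa <- Mq -> Qp
The empty set is not sufficient: P1 (Sa <- Mq -> Qp) has no collider blocking it and no conditioned non-collider, so it is open.
Try {Mq}:
  P1: blocked at fork node Mq ∈ conditioning set.
{Mq} contains no descendant of Sa and blocks every backdoor path.
No other singleton works — e.g. {Eq} leaves P1 open — so {Mq} is the unique smallest valid adjustment set.

{Mq}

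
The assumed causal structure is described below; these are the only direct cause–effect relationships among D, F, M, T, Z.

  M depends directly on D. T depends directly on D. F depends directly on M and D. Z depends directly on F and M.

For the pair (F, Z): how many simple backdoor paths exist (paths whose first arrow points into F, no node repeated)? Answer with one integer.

A backdoor path from F to Z is any simple undirected path whose first edge points into F (i.e. leaves F via a parent).
Parents of F: {D, M}.
Enumerating:
  P1: F <- D -> M -> Z
  P2: F <- M -> Z
That exhausts the simple backdoor paths. Count: 2.

2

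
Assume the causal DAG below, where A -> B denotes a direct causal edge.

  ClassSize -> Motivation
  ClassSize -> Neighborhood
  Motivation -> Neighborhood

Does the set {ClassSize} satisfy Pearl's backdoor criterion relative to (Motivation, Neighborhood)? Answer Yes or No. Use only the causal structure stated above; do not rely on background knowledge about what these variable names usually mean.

Yes

Backdoor paths from Motivation to Neighborhood (paths whose first edge points into Motivation):
  P1: Motivation <- ClassSize -> Neighborhood
Condition 1 (no descendant of Motivation in the set): holds — descendants of Motivation are {Neighborhood}; none are in {ClassSize}.
Condition 2 (every backdoor path blocked by {ClassSize}):
  P1: blocked at fork node ClassSize ∈ conditioning set.
{ClassSize} satisfies the backdoor criterion.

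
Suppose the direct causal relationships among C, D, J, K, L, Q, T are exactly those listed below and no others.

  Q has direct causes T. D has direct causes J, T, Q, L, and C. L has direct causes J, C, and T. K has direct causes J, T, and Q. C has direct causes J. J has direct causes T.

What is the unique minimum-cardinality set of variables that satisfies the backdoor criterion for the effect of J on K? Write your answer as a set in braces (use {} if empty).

{T}

Variables eligible for adjustment (non-descendants of J, excluding J and K): {Q, T}.
Backdoor paths from J to K:
  P1: J <- T -> Q -> K
  P2: J <- T -> K
  P3: J <- T -> L <- C -> D <- Q -> K
  P4: J <- T -> L -> D <- Q -> K
  P5: J <- T -> D <- Q -> K
The empty set is not sufficient: P1 (J <- T -> Q -> K) has no collider blocking it and no conditioned non-collider, so it is open.
Try {T}:
  P1: blocked at fork node T ∈ conditioning set.
  P2: blocked at fork node T ∈ conditioning set.
  P3: blocked at fork node T ∈ conditioning set.
  P4: blocked at fork node T ∈ conditioning set.
  P5: blocked at fork node T ∈ conditioning set.
{T} contains no descendant of J and blocks every backdoor path.
No other singleton works — e.g. {Q} leaves P2 open — so {T} is the unique smallest valid adjustment set.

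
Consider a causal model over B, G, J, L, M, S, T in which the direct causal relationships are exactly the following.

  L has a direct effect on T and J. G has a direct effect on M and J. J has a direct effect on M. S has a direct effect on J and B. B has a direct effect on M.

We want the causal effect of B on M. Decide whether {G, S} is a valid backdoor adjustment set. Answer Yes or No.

Backdoor paths from B to M (paths whose first edge points into B):
  P1: B <- S -> J <- G -> M
  P2: B <- S -> J -> M
Condition 1 (no descendant of B in the set): holds — descendants of B are {M}; none are in {G, S}.
Condition 2 (every backdoor path blocked by {G, S}):
  P1: blocked at fork node S ∈ conditioning set.
  P2: blocked at fork node S ∈ conditioning set.
{G, S} satisfies the backdoor criterion.

Yes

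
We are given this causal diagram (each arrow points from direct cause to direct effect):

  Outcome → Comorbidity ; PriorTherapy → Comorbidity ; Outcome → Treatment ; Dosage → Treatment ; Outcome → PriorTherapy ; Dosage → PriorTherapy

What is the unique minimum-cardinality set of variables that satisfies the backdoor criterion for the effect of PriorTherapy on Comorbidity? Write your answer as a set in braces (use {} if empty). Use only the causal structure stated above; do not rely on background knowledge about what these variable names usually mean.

Variables eligible for adjustment (non-descendants of PriorTherapy, excluding PriorTherapy and Comorbidity): {Dosage, Outcome, Treatment}.
Backdoor paths from PriorTherapy to Comorbidity:
  P1: PriorTherapy <- Outcome -> Comorbidity
  P2: PriorTherapy <- Dosage -> Treatment <- Outcome -> Comorbidity
The empty set is not sufficient: P1 (PriorTherapy <- Outcome -> Comorbidity) has no collider blocking it and no conditioned non-collider, so it is open.
Try {Outcome}:
  P1: blocked at fork node Outcome ∈ conditioning set.
  P2: blocked at collider Treatment (neither it nor any descendant is in the conditioning set).
{Outcome} contains no descendant of PriorTherapy and blocks every backdoor path.
No other singleton works — e.g. {Dosage} leaves P1 open — so {Outcome} is the unique smallest valid adjustment set.

{Outcome}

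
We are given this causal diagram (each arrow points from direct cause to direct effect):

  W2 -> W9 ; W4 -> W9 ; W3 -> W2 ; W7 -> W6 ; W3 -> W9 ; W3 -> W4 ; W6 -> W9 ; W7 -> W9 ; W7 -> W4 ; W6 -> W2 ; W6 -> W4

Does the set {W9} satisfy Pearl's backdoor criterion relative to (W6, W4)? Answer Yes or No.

Backdoor paths from W6 to W4 (paths whose first edge points into W6):
  P1: W6 <- W7 -> W4
  P2: W6 <- W7 -> W9 <- W3 -> W4
  P3: W6 <- W7 -> W9 <- W2 <- W3 -> W4
  P4: W6 <- W7 -> W9 <- W4
Condition 1 (no descendant of W6 in the set): FAILS — W9 is a descendant of W6.
Condition 2 (every backdoor path blocked by {W9}):
  P1: open — no interior node is in the conditioning set.
  P2: open — collider(s) W9 are conditioned on (or have a conditioned descendant) and no non-collider on the path is in the set.
  P3: open — collider(s) W9 are conditioned on (or have a conditioned descendant) and no non-collider on the path is in the set.
  P4: open — collider(s) W9 are conditioned on (or have a conditioned descendant) and no non-collider on the path is in the set.
{W9} does not satisfy the backdoor criterion.

No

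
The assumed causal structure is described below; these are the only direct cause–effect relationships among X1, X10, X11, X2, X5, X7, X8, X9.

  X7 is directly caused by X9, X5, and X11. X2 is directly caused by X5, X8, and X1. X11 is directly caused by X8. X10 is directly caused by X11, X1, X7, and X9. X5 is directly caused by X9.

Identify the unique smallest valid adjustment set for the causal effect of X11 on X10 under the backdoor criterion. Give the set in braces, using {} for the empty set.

Variables eligible for adjustment (non-descendants of X11, excluding X11 and X10): {X1, X2, X5, X8, X9}.
Backdoor paths from X11 to X10:
  P1: X11 <- X8 -> X2 <- X5 <- X9 -> X7 -> X10
  P2: X11 <- X8 -> X2 <- X5 <- X9 -> X10
  P3: X11 <- X8 -> X2 <- X5 -> X7 <- X9 -> X10
  P4: X11 <- X8 -> X2 <- X5 -> X7 -> X10
  P5: X11 <- X8 -> X2 <- X1 -> X10
Each backdoor path contains an unconditioned collider, so every path is already blocked with the empty conditioning set:
  P1: blocked at collider X2 (neither it nor any descendant is in the conditioning set).
  P2: blocked at collider X2 (neither it nor any descendant is in the conditioning set).
  P3: blocked at collider X2 (neither it nor any descendant is in the conditioning set).
  P4: blocked at collider X2 (neither it nor any descendant is in the conditioning set).
  P5: blocked at collider X2 (neither it nor any descendant is in the conditioning set).
The empty set is therefore the unique smallest valid set.

{}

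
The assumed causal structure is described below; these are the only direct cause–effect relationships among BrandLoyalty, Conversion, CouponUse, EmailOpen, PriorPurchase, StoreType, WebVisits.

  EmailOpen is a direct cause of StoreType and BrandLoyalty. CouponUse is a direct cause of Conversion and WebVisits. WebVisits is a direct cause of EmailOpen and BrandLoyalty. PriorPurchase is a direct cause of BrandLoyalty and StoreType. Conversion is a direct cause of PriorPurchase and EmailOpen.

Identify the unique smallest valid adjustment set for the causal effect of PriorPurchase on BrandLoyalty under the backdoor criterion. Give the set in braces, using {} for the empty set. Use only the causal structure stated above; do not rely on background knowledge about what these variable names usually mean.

{Conversion}

Variables eligible for adjustment (non-descendants of PriorPurchase, excluding PriorPurchase and BrandLoyalty): {Conversion, CouponUse, EmailOpen, WebVisits}.
Backdoor paths from PriorPurchase to BrandLoyalty:
  P1: PriorPurchase <- Conversion <- CouponUse -> WebVisits -> EmailOpen -> BrandLoyalty
  P2: PriorPurchase <- Conversion <- CouponUse -> WebVisits -> BrandLoyalty
  P3: PriorPurchase <- Conversion -> EmailOpen <- WebVisits -> BrandLoyalty
  P4: PriorPurchase <- Conversion -> EmailOpen -> BrandLoyalty
The empty set is not sufficient: P1 (PriorPurchase <- Conversion <- CouponUse -> WebVisits -> EmailOpen -> BrandLoyalty) has no collider blocking it and no conditioned non-collider, so it is open.
Try {Conversion}:
  P1: blocked at chain node Conversion ∈ conditioning set.
  P2: blocked at chain node Conversion ∈ conditioning set.
  P3: blocked at fork node Conversion ∈ conditioning set.
  P4: blocked at fork node Conversion ∈ conditioning set.
{Conversion} contains no descendant of PriorPurchase and blocks every backdoor path.
No other singleton works — e.g. {CouponUse} leaves P4 open — so {Conversion} is the unique smallest valid adjustment set.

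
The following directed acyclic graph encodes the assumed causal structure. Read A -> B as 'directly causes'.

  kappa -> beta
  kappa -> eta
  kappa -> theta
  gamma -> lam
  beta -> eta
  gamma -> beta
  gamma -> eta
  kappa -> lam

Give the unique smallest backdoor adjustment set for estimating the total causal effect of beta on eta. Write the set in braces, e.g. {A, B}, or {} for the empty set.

{gamma, kappa}

Variables eligible for adjustment (non-descendants of beta, excluding beta and eta): {gamma, kappa, lam, theta}.
Backdoor paths from beta to eta:
  P1: beta <- gamma -> lam <- kappa -> eta
  P2: beta <- gamma -> eta
  P3: beta <- kappa -> lam <- gamma -> eta
  P4: beta <- kappa -> eta
The empty set is not sufficient: P2 (beta <- gamma -> eta) has no collider blocking it and no conditioned non-collider, so it is open.
Try {gamma, kappa}:
  P1: blocked at fork node gamma ∈ conditioning set.
  P2: blocked at fork node gamma ∈ conditioning set.
  P3: blocked at fork node kappa ∈ conditioning set.
  P4: blocked at fork node kappa ∈ conditioning set.
{gamma, kappa} contains no descendant of beta and blocks every backdoor path.
Every element of {gamma, kappa} is needed (dropping gamma leaves P2 open; dropping kappa leaves P4 open), so no proper subset is valid.
Among all size-2 subsets of the eligible variables, only {gamma, kappa} blocks every backdoor path, so it is the unique smallest valid adjustment set.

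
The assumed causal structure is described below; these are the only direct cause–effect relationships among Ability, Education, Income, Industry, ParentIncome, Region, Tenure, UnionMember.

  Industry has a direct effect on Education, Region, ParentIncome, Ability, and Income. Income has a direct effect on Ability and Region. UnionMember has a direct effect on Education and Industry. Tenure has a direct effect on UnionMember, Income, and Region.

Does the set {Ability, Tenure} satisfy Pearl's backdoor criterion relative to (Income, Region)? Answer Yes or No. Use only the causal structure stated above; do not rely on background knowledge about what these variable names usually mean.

No

Backdoor paths from Income to Region (paths whose first edge points into Income):
  P1: Income <- Tenure -> UnionMember -> Industry -> Region
  P2: Income <- Tenure -> UnionMember -> Education <- Industry -> Region
  P3: Income <- Tenure -> Region
  P4: Income <- Industry <- UnionMember <- Tenure -> Region
  P5: Income <- Industry -> Region
  P6: Income <- Industry -> Education <- UnionMember <- Tenure -> Region
Condition 1 (no descendant of Income in the set): FAILS — Ability is a descendant of Income.
Condition 2 (every backdoor path blocked by {Ability, Tenure}):
  P1: blocked at fork node Tenure ∈ conditioning set.
  P2: blocked at fork node Tenure ∈ conditioning set.
  P3: blocked at fork node Tenure ∈ conditioning set.
  P4: blocked at fork node Tenure ∈ conditioning set.
  P5: open — no interior node is in the conditioning set.
  P6: blocked at collider Education (neither it nor any descendant is in the conditioning set).
{Ability, Tenure} does not satisfy the backdoor criterion.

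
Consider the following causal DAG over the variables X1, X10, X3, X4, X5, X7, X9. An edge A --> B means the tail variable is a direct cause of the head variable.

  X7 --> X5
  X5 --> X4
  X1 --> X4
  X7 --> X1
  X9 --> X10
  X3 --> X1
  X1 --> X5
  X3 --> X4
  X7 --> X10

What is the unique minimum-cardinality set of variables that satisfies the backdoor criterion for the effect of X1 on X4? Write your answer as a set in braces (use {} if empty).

{X3, X7}

Variables eligible for adjustment (non-descendants of X1, excluding X1 and X4): {X10, X3, X7, X9}.
Backdoor paths from X1 to X4:
  P1: X1 <- X3 -> X4
  P2: X1 <- X7 -> X5 -> X4
The empty set is not sufficient: P1 (X1 <- X3 -> X4) has no collider blocking it and no conditioned non-collider, so it is open.
Try {X3, X7}:
  P1: blocked at fork node X3 ∈ conditioning set.
  P2: blocked at fork node X7 ∈ conditioning set.
{X3, X7} contains no descendant of X1 and blocks every backdoor path.
Every element of {X3, X7} is needed (dropping X3 leaves P1 open; dropping X7 leaves P2 open), so no proper subset is valid.
Among all size-2 subsets of the eligible variables, only {X3, X7} blocks every backdoor path, so it is the unique smallest valid adjustment set.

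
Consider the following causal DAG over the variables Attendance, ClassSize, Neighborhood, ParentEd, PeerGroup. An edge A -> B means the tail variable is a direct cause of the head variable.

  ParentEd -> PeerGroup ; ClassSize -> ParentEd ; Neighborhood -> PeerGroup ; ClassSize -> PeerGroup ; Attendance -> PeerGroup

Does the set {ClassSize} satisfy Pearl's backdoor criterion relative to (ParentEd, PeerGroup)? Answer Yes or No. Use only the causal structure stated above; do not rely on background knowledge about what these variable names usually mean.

Backdoor paths from ParentEd to PeerGroup (paths whose first edge points into ParentEd):
  P1: ParentEd <- ClassSize -> PeerGroup
Condition 1 (no descendant of ParentEd in the set): holds — descendants of ParentEd are {PeerGroup}; none are in {ClassSize}.
Condition 2 (every backdoor path blocked by {ClassSize}):
  P1: blocked at fork node ClassSize ∈ conditioning set.
{ClassSize} satisfies the backdoor criterion.

Yes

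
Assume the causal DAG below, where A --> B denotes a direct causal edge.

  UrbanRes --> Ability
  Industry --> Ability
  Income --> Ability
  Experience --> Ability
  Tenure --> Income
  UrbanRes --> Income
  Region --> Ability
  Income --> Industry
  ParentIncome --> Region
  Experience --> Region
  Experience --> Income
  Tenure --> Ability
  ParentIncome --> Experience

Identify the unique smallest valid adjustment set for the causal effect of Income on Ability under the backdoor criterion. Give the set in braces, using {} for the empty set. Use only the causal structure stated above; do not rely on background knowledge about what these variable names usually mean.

{Experience, Tenure, UrbanRes}

Variables eligible for adjustment (non-descendants of Income, excluding Income and Ability): {Experience, ParentIncome, Region, Tenure, UrbanRes}.
Backdoor paths from Income to Ability:
  P1: Income <- UrbanRes -> Ability
  P2: Income <- Tenure -> Ability
  P3: Income <- Experience <- ParentIncome -> Region -> Ability
  P4: Income <- Experience -> Region -> Ability
  P5: Income <- Experience -> Ability
The empty set is not sufficient: P1 (Income <- UrbanRes -> Ability) has no collider blocking it and no conditioned non-collider, so it is open.
Try {Experience, Tenure, UrbanRes}:
  P1: blocked at fork node UrbanRes ∈ conditioning set.
  P2: blocked at fork node Tenure ∈ conditioning set.
  P3: blocked at chain node Experience ∈ conditioning set.
  P4: blocked at fork node Experience ∈ conditioning set.
  P5: blocked at fork node Experience ∈ conditioning set.
{Experience, Tenure, UrbanRes} contains no descendant of Income and blocks every backdoor path.
Every element of {Experience, Tenure, UrbanRes} is needed (dropping Experience leaves P3 open; dropping Tenure leaves P2 open; dropping UrbanRes leaves P1 open), so no proper subset is valid.
Among all size-3 subsets of the eligible variables, only {Experience, Tenure, UrbanRes} blocks every backdoor path, so it is the unique smallest valid adjustment set.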